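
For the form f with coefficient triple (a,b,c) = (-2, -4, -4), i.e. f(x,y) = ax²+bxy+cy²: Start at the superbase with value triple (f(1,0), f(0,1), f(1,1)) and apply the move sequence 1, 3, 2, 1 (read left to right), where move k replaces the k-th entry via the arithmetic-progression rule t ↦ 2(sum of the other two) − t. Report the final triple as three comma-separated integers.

start (-2,-4,-10) = (f(1,0),f(0,1),f(1,1))
replace slot 1: 2·((-4)+(-10)) − (-2) = -26 → (-26,-4,-10)
replace slot 3: 2·((-26)+(-4)) − (-10) = -50 → (-26,-4,-50)
replace slot 2: 2·((-26)+(-50)) − (-4) = -148 → (-26,-148,-50)
replace slot 1: 2·((-148)+(-50)) − (-26) = -370 → (-370,-148,-50)

-370,-148,-50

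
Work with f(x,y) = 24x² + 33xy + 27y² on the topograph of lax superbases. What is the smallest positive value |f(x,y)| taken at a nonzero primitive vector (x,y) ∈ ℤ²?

translate: b→-15 (≡33 mod 48), so (24,33,27)→(24,-15,18)
flip: (24,-15,18)→(18,15,24)
reduced (well bottom): (18,15,24) with a≤c, −a<b≤a
well minimum = a = 18

18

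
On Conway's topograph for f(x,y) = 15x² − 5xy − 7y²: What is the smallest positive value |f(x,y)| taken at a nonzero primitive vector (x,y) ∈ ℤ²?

descent: ρ → (-7,19,3)  [lands on river]
river: ρ → (3,17,-13)
river: ρ → (-13,9,7)
river: ρ → (7,19,-3)
river: ρ → (-3,17,13)
river: ρ → (13,9,-7)
closes: descent 1, river 6
min |a| on river = 3

3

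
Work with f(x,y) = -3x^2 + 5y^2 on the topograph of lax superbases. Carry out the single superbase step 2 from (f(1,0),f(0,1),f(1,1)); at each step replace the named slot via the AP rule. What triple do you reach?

start (-3,5,2) = (f(1,0),f(0,1),f(1,1))
replace slot 2: 2·((-3)+2) − 5 = -7 → (-3,-7,2)

-3,-7,2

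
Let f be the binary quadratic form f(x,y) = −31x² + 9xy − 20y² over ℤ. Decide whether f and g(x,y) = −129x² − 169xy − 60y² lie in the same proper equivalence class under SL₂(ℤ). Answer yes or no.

D₁ = -2399, D₂ = -2399
f is negative-definite; reduce −f:
−f: flip: (31,-9,20)→(20,9,31)
−f: reduced (well bottom): (20,9,31) with a≤c, −a<b≤a
flip sign back: reduced form of f is (-20,-9,-31)
g is negative-definite; reduce −g:
−g: translate: b→-89 (≡169 mod 258), so (129,169,60)→(129,-89,20)
−g: flip: (129,-89,20)→(20,89,129)
−g: translate: b→9 (≡89 mod 40), so (20,89,129)→(20,9,31)
−g: reduced (well bottom): (20,9,31) with a≤c, −a<b≤a
flip sign back: reduced form of g is (-20,-9,-31)
reduced forms (-20, -9, -31) vs (-20, -9, -31) ⇒ equivalent

yes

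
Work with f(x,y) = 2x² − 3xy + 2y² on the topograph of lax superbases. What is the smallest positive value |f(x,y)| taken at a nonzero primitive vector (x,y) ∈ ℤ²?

translate: b→1 (≡-3 mod 4), so (2,-3,2)→(2,1,1)
flip: (2,1,1)→(1,-1,2)
translate: b→1 (≡-1 mod 2), so (1,-1,2)→(1,1,2)
reduced (well bottom): (1,1,2) with a≤c, −a<b≤a
well minimum = a = 1

1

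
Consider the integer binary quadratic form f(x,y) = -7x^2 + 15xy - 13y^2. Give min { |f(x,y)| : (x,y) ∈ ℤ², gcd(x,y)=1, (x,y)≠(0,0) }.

translate: b→-1 (≡-15 mod 14), so (7,-15,13)→(7,-1,5)
flip: (7,-1,5)→(5,1,7)
reduced (well bottom): (5,1,7) with a≤c, −a<b≤a
well minimum |f| = |-5| = 5 (negative-definite)

5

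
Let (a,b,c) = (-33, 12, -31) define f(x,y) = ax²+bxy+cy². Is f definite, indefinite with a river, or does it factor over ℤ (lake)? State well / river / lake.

D = b²−4ac = 12² − 4·(-33)·(-31) = -3948
D < 0 ⇒ definite ⇒ every region one sign ⇒ single well

well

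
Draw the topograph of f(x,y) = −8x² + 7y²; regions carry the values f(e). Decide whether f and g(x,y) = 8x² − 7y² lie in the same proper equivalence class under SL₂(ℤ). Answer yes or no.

D₁ = 224, D₂ = 224
river cycle of f (length 2): (7, 14, -1), (-1, 14, 7)
river cycle of g (length 2): (-7, 14, 1), (1, 14, -7)
cycles differ ⇒ inequivalent

no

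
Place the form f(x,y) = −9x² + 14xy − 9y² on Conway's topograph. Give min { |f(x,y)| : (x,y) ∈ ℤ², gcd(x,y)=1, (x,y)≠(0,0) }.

translate: b→4 (≡-14 mod 18), so (9,-14,9)→(9,4,4)
flip: (9,4,4)→(4,-4,9)
translate: b→4 (≡-4 mod 8), so (4,-4,9)→(4,4,9)
reduced (well bottom): (4,4,9) with a≤c, −a<b≤a
well minimum |f| = |-4| = 4 (negative-definite)

4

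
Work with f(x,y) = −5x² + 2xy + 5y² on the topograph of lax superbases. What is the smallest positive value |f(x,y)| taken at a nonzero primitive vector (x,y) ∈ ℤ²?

river: ρ → (5,8,-2)
river: ρ → (-2,8,5)
river: ρ → (5,2,-5)
river: ρ → (-5,8,2)
river: ρ → (2,8,-5)
river: ρ → (-5,2,5)
closes: descent 0, river 6
min |a| on river = 2

2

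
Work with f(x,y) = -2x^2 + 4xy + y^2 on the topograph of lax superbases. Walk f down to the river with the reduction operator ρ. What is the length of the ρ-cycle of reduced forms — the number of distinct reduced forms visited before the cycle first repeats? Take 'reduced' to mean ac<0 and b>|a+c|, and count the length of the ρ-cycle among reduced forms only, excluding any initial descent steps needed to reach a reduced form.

D = 24, ⌊√D⌋ = 4
river: ρ → (1,4,-2)
river: ρ → (-2,4,1)
ρ-cycle length = 2 (tail of 0 descent steps not counted)

2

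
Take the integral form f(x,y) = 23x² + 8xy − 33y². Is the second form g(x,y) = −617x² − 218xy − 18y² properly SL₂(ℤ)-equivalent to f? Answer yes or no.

D₁ = 3100, D₂ = 3100
river cycle of f (length 16): (23, 54, -2), (-2, 54, 23), (23, 38, -18), (-18, 34, 27), (27, 20, -25), (-25, 30, 22), (22, 14, -33), (-33, 52, 3), (3, 50, -50), (-50, 50, 3), … (6 more)
river cycle of g (length 16): (-18, 38, 23), (23, 54, -2), (-2, 54, 23), (23, 38, -18), (-18, 34, 27), (27, 20, -25), (-25, 30, 22), (22, 14, -33), (-33, 52, 3), (3, 50, -50), … (6 more)
cycles coincide ⇒ equivalent

yes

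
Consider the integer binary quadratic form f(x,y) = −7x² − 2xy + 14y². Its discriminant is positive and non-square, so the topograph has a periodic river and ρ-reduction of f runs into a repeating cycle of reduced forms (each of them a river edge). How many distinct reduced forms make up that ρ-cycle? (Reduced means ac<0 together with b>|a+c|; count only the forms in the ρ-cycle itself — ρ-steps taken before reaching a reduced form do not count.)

D = 396, ⌊√D⌋ = 19
descent: ρ → (14,2,-7)
descent: ρ → (-7,12,9)  [lands on river]
river: ρ → (9,6,-10)
river: ρ → (-10,14,5)
river: ρ → (5,16,-7)
ρ-cycle length = 4 (tail of 2 descent steps not counted)

4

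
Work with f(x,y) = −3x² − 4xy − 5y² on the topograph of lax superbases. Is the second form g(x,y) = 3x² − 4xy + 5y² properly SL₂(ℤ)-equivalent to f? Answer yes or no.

D₁ = -44, D₂ = -44
f is negative-definite; reduce −f:
−f: translate: b→-2 (≡4 mod 6), so (3,4,5)→(3,-2,4)
−f: reduced (well bottom): (3,-2,4) with a≤c, −a<b≤a
flip sign back: reduced form of f is (-3,2,-4)
g: translate: b→2 (≡-4 mod 6), so (3,-4,5)→(3,2,4)
g: reduced (well bottom): (3,2,4) with a≤c, −a<b≤a
reduced forms (-3, 2, -4) vs (3, 2, 4) ⇒ inequivalent

no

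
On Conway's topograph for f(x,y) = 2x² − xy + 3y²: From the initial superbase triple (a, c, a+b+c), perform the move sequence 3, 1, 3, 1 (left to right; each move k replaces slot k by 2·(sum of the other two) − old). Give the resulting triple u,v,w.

start (2,3,4) = (f(1,0),f(0,1),f(1,1))
replace slot 3: 2·(2+3) − 4 = 6 → (2,3,6)
replace slot 1: 2·(3+6) − 2 = 16 → (16,3,6)
replace slot 3: 2·(16+3) − 6 = 32 → (16,3,32)
replace slot 1: 2·(3+32) − 16 = 54 → (54,3,32)

54,3,32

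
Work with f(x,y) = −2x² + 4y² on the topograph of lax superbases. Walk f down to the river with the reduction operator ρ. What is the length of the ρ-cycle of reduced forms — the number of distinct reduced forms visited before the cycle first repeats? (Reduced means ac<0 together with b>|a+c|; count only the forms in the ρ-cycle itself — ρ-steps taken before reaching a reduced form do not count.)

D = 32, ⌊√D⌋ = 5
descent: ρ → (4,0,-2)
descent: ρ → (-2,4,2)  [lands on river]
river: ρ → (2,4,-2)
ρ-cycle length = 2 (tail of 2 descent steps not counted)

2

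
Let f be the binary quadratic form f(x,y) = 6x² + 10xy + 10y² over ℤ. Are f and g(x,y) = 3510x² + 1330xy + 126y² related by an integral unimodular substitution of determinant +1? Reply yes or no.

D₁ = -140, D₂ = -140
f: translate: b→-2 (≡10 mod 12), so (6,10,10)→(6,-2,6)
f: flip: (6,-2,6)→(6,2,6)
f: reduced (well bottom): (6,2,6) with a≤c, −a<b≤a
g: flip: (3510,1330,126)→(126,-1330,3510)
g: translate: b→-70 (≡-1330 mod 252), so (126,-1330,3510)→(126,-70,10)
g: flip: (126,-70,10)→(10,70,126)
g: translate: b→10 (≡70 mod 20), so (10,70,126)→(10,10,6)
g: flip: (10,10,6)→(6,-10,10)
g: translate: b→2 (≡-10 mod 12), so (6,-10,10)→(6,2,6)
g: reduced (well bottom): (6,2,6) with a≤c, −a<b≤a
reduced forms (6, 2, 6) vs (6, 2, 6) ⇒ equivalent

yes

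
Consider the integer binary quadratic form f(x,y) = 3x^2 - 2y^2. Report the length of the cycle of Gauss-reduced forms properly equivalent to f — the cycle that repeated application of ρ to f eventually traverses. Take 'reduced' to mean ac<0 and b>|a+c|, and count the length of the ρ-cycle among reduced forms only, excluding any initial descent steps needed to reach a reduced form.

D = 24, ⌊√D⌋ = 4
descent: ρ → (-2,4,1)  [lands on river]
river: ρ → (1,4,-2)
ρ-cycle length = 2 (tail of 1 descent step not counted)

2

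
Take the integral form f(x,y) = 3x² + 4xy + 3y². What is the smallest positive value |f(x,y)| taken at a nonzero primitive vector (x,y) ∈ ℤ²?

translate: b→-2 (≡4 mod 6), so (3,4,3)→(3,-2,2)
flip: (3,-2,2)→(2,2,3)
reduced (well bottom): (2,2,3) with a≤c, −a<b≤a
well minimum = a = 2

2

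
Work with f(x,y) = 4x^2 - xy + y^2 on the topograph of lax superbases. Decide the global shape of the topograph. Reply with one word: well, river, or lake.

D = b²−4ac = (-1)² − 4·4·1 = -15
D < 0 ⇒ definite ⇒ every region one sign ⇒ single well

well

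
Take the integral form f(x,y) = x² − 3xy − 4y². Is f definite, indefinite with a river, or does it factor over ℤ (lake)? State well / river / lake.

D = b²−4ac = (-3)² − 4·1·(-4) = 25
D = 5² is a perfect square ⇒ form factors over ℤ ⇒ lakes

lake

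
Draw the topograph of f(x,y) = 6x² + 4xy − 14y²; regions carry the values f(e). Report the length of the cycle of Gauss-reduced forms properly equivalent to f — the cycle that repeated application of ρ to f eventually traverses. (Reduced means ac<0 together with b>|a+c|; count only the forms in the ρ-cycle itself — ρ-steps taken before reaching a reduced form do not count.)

D = 352, ⌊√D⌋ = 18
descent: ρ → (-14,-4,6)
descent: ρ → (6,16,-4)  [lands on river]
river: ρ → (-4,16,6)
river: ρ → (6,8,-12)
river: ρ → (-12,16,2)
river: ρ → (2,16,-12)
river: ρ → (-12,8,6)
ρ-cycle length = 6 (tail of 2 descent steps not counted)

6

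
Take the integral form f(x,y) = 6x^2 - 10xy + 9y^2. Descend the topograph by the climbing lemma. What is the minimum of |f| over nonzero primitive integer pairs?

translate: b→2 (≡-10 mod 12), so (6,-10,9)→(6,2,5)
flip: (6,2,5)→(5,-2,6)
reduced (well bottom): (5,-2,6) with a≤c, −a<b≤a
well minimum = a = 5

5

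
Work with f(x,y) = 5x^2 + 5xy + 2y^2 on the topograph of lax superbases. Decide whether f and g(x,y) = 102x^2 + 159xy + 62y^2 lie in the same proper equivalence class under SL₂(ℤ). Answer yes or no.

D₁ = -15, D₂ = -15
f: flip: (5,5,2)→(2,-5,5)
f: translate: b→-1 (≡-5 mod 4), so (2,-5,5)→(2,-1,2)
f: flip: (2,-1,2)→(2,1,2)
f: reduced (well bottom): (2,1,2) with a≤c, −a<b≤a
g: translate: b→-45 (≡159 mod 204), so (102,159,62)→(102,-45,5)
g: flip: (102,-45,5)→(5,45,102)
g: translate: b→5 (≡45 mod 10), so (5,45,102)→(5,5,2)
g: flip: (5,5,2)→(2,-5,5)
g: translate: b→-1 (≡-5 mod 4), so (2,-5,5)→(2,-1,2)
g: flip: (2,-1,2)→(2,1,2)
g: reduced (well bottom): (2,1,2) with a≤c, −a<b≤a
reduced forms (2, 1, 2) vs (2, 1, 2) ⇒ equivalent

yes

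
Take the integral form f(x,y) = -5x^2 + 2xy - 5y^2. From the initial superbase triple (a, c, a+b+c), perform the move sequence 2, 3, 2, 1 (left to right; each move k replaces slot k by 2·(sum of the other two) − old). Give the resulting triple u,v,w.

start (-5,-5,-8) = (f(1,0),f(0,1),f(1,1))
replace slot 2: 2·((-5)+(-8)) − (-5) = -21 → (-5,-21,-8)
replace slot 3: 2·((-5)+(-21)) − (-8) = -44 → (-5,-21,-44)
replace slot 2: 2·((-5)+(-44)) − (-21) = -77 → (-5,-77,-44)
replace slot 1: 2·((-77)+(-44)) − (-5) = -237 → (-237,-77,-44)

-237,-77,-44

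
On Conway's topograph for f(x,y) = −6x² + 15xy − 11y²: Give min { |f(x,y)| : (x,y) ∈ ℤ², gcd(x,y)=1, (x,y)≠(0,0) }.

translate: b→-3 (≡-15 mod 12), so (6,-15,11)→(6,-3,2)
flip: (6,-3,2)→(2,3,6)
translate: b→-1 (≡3 mod 4), so (2,3,6)→(2,-1,5)
reduced (well bottom): (2,-1,5) with a≤c, −a<b≤a
well minimum |f| = |-2| = 2 (negative-definite)

2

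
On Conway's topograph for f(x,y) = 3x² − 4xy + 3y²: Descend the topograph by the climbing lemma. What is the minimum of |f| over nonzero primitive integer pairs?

translate: b→2 (≡-4 mod 6), so (3,-4,3)→(3,2,2)
flip: (3,2,2)→(2,-2,3)
translate: b→2 (≡-2 mod 4), so (2,-2,3)→(2,2,3)
reduced (well bottom): (2,2,3) with a≤c, −a<b≤a
well minimum = a = 2

2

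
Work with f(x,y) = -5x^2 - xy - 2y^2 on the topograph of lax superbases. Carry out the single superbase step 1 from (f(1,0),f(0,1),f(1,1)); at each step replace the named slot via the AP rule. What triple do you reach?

start (-5,-2,-8) = (f(1,0),f(0,1),f(1,1))
replace slot 1: 2·((-2)+(-8)) − (-5) = -15 → (-15,-2,-8)

-15,-2,-8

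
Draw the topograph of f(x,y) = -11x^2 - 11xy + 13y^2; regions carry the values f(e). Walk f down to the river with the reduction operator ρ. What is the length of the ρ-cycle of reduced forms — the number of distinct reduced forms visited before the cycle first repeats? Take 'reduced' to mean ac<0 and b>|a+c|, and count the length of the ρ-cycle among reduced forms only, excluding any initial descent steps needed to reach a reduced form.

D = 693, ⌊√D⌋ = 26
descent: ρ → (13,11,-11)  [lands on river]
river: ρ → (-11,11,13)
river: ρ → (13,15,-9)
river: ρ → (-9,21,7)
river: ρ → (7,21,-9)
river: ρ → (-9,15,13)
ρ-cycle length = 6 (tail of 1 descent step not counted)

6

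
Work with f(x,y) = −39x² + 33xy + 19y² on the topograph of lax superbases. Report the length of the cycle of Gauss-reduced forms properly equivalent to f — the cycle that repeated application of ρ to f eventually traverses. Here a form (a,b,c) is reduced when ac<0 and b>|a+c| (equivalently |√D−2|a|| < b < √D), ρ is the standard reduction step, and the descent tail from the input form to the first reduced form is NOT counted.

D = 4053, ⌊√D⌋ = 63
river: ρ → (19,43,-29)
river: ρ → (-29,15,33)
river: ρ → (33,51,-11)
river: ρ → (-11,59,13)
river: ρ → (13,45,-39)
river: ρ → (-39,33,19)
ρ-cycle length = 6 (tail of 0 descent steps not counted)

6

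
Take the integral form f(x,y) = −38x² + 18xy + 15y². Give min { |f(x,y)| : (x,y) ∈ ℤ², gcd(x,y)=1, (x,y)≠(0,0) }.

descent: ρ → (15,42,-14)  [lands on river]
river: ρ → (-14,42,15)
river: ρ → (15,48,-5)
river: ρ → (-5,42,42)
river: ρ → (42,42,-5)
river: ρ → (-5,48,15)
closes: descent 1, river 6
min |a| on river = 5

5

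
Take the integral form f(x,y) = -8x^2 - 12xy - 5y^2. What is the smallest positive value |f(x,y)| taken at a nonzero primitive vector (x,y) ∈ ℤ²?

translate: b→-4 (≡12 mod 16), so (8,12,5)→(8,-4,1)
flip: (8,-4,1)→(1,4,8)
translate: b→0 (≡4 mod 2), so (1,4,8)→(1,0,4)
reduced (well bottom): (1,0,4) with a≤c, −a<b≤a
well minimum |f| = |-1| = 1 (negative-definite)

1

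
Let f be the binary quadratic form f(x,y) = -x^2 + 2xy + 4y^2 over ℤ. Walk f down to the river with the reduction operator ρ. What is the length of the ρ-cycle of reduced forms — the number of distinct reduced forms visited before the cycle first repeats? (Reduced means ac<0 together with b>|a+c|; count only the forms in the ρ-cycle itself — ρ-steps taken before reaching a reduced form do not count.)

D = 20, ⌊√D⌋ = 4
descent: ρ → (4,-2,-1)
descent: ρ → (-1,4,1)  [lands on river]
river: ρ → (1,4,-1)
ρ-cycle length = 2 (tail of 2 descent steps not counted)

2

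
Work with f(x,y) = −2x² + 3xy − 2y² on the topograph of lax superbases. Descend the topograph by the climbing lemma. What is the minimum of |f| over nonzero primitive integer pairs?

translate: b→1 (≡-3 mod 4), so (2,-3,2)→(2,1,1)
flip: (2,1,1)→(1,-1,2)
translate: b→1 (≡-1 mod 2), so (1,-1,2)→(1,1,2)
reduced (well bottom): (1,1,2) with a≤c, −a<b≤a
well minimum |f| = |-1| = 1 (negative-definite)

1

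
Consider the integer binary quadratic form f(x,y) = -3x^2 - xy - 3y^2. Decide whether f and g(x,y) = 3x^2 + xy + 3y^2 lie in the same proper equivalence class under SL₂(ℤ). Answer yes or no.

D₁ = -35, D₂ = -35
f is negative-definite; reduce −f:
−f: reduced (well bottom): (3,1,3) with a≤c, −a<b≤a
flip sign back: reduced form of f is (-3,-1,-3)
g: reduced (well bottom): (3,1,3) with a≤c, −a<b≤a
reduced forms (-3, -1, -3) vs (3, 1, 3) ⇒ inequivalent

no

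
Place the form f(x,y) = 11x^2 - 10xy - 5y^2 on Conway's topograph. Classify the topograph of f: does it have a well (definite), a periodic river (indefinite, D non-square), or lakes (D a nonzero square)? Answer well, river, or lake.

D = b²−4ac = (-10)² − 4·11·(-5) = 320
D > 0 non-square ⇒ indefinite ⇒ periodic river

river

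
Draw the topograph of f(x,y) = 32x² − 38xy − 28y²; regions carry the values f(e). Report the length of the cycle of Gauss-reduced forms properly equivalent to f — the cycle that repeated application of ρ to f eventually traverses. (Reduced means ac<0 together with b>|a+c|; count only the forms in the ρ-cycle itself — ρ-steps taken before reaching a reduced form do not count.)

D = 5028, ⌊√D⌋ = 70
descent: ρ → (-28,38,32)  [lands on river]
river: ρ → (32,26,-34)
river: ρ → (-34,42,24)
river: ρ → (24,54,-22)
river: ρ → (-22,34,44)
river: ρ → (44,54,-12)
river: ρ → (-12,66,14)
river: ρ → (14,46,-52)
river: ρ → (-52,58,8)
river: ρ → (8,70,-4)
river: ρ → (-4,66,42)
river: ρ → (42,18,-28)
ρ-cycle length = 12 (tail of 1 descent step not counted)

12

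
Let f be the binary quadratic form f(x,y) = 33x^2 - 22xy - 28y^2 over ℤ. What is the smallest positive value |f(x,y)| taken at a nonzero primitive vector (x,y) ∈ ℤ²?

descent: ρ → (-28,22,33)  [lands on river]
river: ρ → (33,44,-17)
river: ρ → (-17,58,12)
river: ρ → (12,62,-7)
river: ρ → (-7,64,3)
river: ρ → (3,62,-28)
river: ρ → (-28,50,15)
river: ρ → (15,40,-43)
river: ρ → (-43,46,12)
river: ρ → (12,50,-35)
river: ρ → (-35,20,27)
river: ρ → (27,34,-28)
closes: descent 1, river 12
min |a| on river = 3

3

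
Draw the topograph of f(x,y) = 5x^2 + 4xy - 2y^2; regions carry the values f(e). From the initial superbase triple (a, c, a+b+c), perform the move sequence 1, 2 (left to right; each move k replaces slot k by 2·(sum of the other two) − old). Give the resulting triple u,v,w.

start (5,-2,7) = (f(1,0),f(0,1),f(1,1))
replace slot 1: 2·((-2)+7) − 5 = 5 → (5,-2,7)
replace slot 2: 2·(5+7) − (-2) = 26 → (5,26,7)

5,26,7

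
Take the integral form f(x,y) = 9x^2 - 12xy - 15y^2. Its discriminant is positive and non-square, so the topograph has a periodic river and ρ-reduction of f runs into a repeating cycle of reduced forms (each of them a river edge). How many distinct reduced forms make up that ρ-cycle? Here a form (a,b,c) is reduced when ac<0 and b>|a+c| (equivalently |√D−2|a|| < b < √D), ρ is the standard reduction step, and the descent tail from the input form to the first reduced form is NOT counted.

D = 684, ⌊√D⌋ = 26
descent: ρ → (-15,12,9)  [lands on river]
river: ρ → (9,24,-3)
river: ρ → (-3,24,9)
river: ρ → (9,12,-15)
river: ρ → (-15,18,6)
river: ρ → (6,18,-15)
ρ-cycle length = 6 (tail of 1 descent step not counted)

6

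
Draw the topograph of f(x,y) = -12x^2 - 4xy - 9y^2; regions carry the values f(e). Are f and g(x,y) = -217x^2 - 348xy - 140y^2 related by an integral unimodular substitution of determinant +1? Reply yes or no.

D₁ = -416, D₂ = -416
f is negative-definite; reduce −f:
−f: flip: (12,4,9)→(9,-4,12)
−f: reduced (well bottom): (9,-4,12) with a≤c, −a<b≤a
flip sign back: reduced form of f is (-9,4,-12)
g is negative-definite; reduce −g:
−g: translate: b→-86 (≡348 mod 434), so (217,348,140)→(217,-86,9)
−g: flip: (217,-86,9)→(9,86,217)
−g: translate: b→-4 (≡86 mod 18), so (9,86,217)→(9,-4,12)
−g: reduced (well bottom): (9,-4,12) with a≤c, −a<b≤a
flip sign back: reduced form of g is (-9,4,-12)
reduced forms (-9, 4, -12) vs (-9, 4, -12) ⇒ equivalent

yes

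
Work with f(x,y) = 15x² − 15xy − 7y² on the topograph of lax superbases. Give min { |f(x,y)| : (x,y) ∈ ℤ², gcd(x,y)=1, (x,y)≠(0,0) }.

descent: ρ → (-7,15,15)  [lands on river]
river: ρ → (15,15,-7)
river: ρ → (-7,13,17)
river: ρ → (17,21,-3)
river: ρ → (-3,21,17)
river: ρ → (17,13,-7)
closes: descent 1, river 6
min |a| on river = 3

3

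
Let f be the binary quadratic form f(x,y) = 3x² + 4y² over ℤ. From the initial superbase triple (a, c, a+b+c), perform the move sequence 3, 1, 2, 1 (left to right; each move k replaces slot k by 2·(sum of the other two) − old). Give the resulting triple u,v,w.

start (3,4,7) = (f(1,0),f(0,1),f(1,1))
replace slot 3: 2·(3+4) − 7 = 7 → (3,4,7)
replace slot 1: 2·(4+7) − 3 = 19 → (19,4,7)
replace slot 2: 2·(19+7) − 4 = 48 → (19,48,7)
replace slot 1: 2·(48+7) − 19 = 91 → (91,48,7)

91,48,7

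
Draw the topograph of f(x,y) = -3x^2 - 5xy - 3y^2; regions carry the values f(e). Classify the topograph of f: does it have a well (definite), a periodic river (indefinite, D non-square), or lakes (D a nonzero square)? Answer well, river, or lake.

D = b²−4ac = (-5)² − 4·(-3)·(-3) = -11
D < 0 ⇒ definite ⇒ every region one sign ⇒ single well

well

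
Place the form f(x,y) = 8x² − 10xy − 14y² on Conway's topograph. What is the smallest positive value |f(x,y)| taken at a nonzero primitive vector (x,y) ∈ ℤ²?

descent: ρ → (-14,10,8)  [lands on river]
river: ρ → (8,22,-2)
river: ρ → (-2,22,8)
river: ρ → (8,10,-14)
river: ρ → (-14,18,4)
river: ρ → (4,22,-4)
river: ρ → (-4,18,14)
river: ρ → (14,10,-8)
river: ρ → (-8,22,2)
river: ρ → (2,22,-8)
river: ρ → (-8,10,14)
river: ρ → (14,18,-4)
river: ρ → (-4,22,4)
river: ρ → (4,18,-14)
closes: descent 1, river 14
min |a| on river = 2

2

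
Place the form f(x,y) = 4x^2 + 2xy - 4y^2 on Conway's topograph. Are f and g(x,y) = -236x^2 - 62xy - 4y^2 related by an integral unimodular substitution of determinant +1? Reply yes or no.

D₁ = 68, D₂ = 68
river cycle of f (length 6): (-4, 6, 2), (2, 6, -4), (-4, 2, 4), (4, 6, -2), (-2, 6, 4), (4, 2, -4)
river cycle of g (length 6): (-4, 6, 2), (2, 6, -4), (-4, 2, 4), (4, 6, -2), (-2, 6, 4), (4, 2, -4)
cycles coincide ⇒ equivalent

yes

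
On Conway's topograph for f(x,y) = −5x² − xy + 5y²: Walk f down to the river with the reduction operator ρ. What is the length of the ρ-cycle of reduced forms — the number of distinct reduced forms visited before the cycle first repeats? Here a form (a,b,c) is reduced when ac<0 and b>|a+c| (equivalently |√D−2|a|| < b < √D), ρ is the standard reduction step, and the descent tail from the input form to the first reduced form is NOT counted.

D = 101, ⌊√D⌋ = 10
descent: ρ → (5,1,-5)  [lands on river]
river: ρ → (-5,9,1)
river: ρ → (1,9,-5)
river: ρ → (-5,1,5)
river: ρ → (5,9,-1)
river: ρ → (-1,9,5)
ρ-cycle length = 6 (tail of 1 descent step not counted)

6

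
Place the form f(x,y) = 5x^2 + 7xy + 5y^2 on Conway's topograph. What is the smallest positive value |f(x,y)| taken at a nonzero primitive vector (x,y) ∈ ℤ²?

translate: b→-3 (≡7 mod 10), so (5,7,5)→(5,-3,3)
flip: (5,-3,3)→(3,3,5)
reduced (well bottom): (3,3,5) with a≤c, −a<b≤a
well minimum = a = 3

3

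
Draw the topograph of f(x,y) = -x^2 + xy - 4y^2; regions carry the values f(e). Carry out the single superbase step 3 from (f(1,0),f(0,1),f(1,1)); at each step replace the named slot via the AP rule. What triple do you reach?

start (-1,-4,-4) = (f(1,0),f(0,1),f(1,1))
replace slot 3: 2·((-1)+(-4)) − (-4) = -6 → (-1,-4,-6)

-1,-4,-6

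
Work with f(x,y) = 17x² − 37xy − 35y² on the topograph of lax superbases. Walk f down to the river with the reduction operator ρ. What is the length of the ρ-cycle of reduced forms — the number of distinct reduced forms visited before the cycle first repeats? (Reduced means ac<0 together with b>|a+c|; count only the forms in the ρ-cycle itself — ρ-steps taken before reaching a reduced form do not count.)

D = 3749, ⌊√D⌋ = 61
descent: ρ → (-35,37,17)  [lands on river]
river: ρ → (17,31,-41)
river: ρ → (-41,51,7)
river: ρ → (7,61,-1)
river: ρ → (-1,61,7)
river: ρ → (7,51,-41)
river: ρ → (-41,31,17)
river: ρ → (17,37,-35)
river: ρ → (-35,33,19)
river: ρ → (19,43,-25)
river: ρ → (-25,57,5)
river: ρ → (5,53,-47)
river: ρ → (-47,41,11)
river: ρ → (11,47,-35)
river: ρ → (-35,23,23)
river: ρ → (23,23,-35)
river: ρ → (-35,47,11)
river: ρ → (11,41,-47)
river: ρ → (-47,53,5)
river: ρ → (5,57,-25)
river: ρ → (-25,43,19)
river: ρ → (19,33,-35)
ρ-cycle length = 22 (tail of 1 descent step not counted)

22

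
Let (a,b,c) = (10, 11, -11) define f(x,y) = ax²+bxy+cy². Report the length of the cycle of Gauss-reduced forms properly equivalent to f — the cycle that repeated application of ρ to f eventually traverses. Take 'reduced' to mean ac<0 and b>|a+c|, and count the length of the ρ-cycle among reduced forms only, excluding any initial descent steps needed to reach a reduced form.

D = 561, ⌊√D⌋ = 23
river: ρ → (-11,11,10)
river: ρ → (10,9,-12)
river: ρ → (-12,15,7)
river: ρ → (7,13,-14)
river: ρ → (-14,15,6)
river: ρ → (6,21,-5)
river: ρ → (-5,19,10)
river: ρ → (10,21,-3)
river: ρ → (-3,21,10)
river: ρ → (10,19,-5)
river: ρ → (-5,21,6)
river: ρ → (6,15,-14)
river: ρ → (-14,13,7)
river: ρ → (7,15,-12)
river: ρ → (-12,9,10)
river: ρ → (10,11,-11)
ρ-cycle length = 16 (tail of 0 descent steps not counted)

16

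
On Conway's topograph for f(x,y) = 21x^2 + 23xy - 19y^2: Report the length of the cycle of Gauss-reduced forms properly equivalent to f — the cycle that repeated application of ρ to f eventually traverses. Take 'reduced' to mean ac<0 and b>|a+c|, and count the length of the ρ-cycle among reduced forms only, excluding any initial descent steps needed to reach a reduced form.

D = 2125, ⌊√D⌋ = 46
river: ρ → (-19,15,25)
river: ρ → (25,35,-9)
river: ρ → (-9,37,21)
river: ρ → (21,5,-25)
river: ρ → (-25,45,1)
river: ρ → (1,45,-25)
river: ρ → (-25,5,21)
river: ρ → (21,37,-9)
river: ρ → (-9,35,25)
river: ρ → (25,15,-19)
river: ρ → (-19,23,21)
river: ρ → (21,19,-21)
river: ρ → (-21,23,19)
river: ρ → (19,15,-25)
river: ρ → (-25,35,9)
river: ρ → (9,37,-21)
river: ρ → (-21,5,25)
river: ρ → (25,45,-1)
river: ρ → (-1,45,25)
river: ρ → (25,5,-21)
river: ρ → (-21,37,9)
river: ρ → (9,35,-25)
river: ρ → (-25,15,19)
river: ρ → (19,23,-21)
river: ρ → (-21,19,21)
river: ρ → (21,23,-19)
ρ-cycle length = 26 (tail of 0 descent steps not counted)

26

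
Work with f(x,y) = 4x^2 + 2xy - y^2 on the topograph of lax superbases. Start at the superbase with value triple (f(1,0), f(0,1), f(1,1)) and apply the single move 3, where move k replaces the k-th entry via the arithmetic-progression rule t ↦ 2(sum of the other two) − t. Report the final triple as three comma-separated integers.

start (4,-1,5) = (f(1,0),f(0,1),f(1,1))
replace slot 3: 2·(4+(-1)) − 5 = 1 → (4,-1,1)

4,-1,1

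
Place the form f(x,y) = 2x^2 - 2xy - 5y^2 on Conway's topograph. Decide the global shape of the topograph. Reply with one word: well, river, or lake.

D = b²−4ac = (-2)² − 4·2·(-5) = 44
D > 0 non-square ⇒ indefinite ⇒ periodic river

river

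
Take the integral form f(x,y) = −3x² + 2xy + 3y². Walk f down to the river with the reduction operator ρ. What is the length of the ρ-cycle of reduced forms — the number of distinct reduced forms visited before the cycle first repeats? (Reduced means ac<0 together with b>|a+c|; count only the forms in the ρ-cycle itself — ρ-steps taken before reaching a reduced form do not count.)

D = 40, ⌊√D⌋ = 6
river: ρ → (3,4,-2)
river: ρ → (-2,4,3)
river: ρ → (3,2,-3)
river: ρ → (-3,4,2)
river: ρ → (2,4,-3)
river: ρ → (-3,2,3)
ρ-cycle length = 6 (tail of 0 descent steps not counted)

6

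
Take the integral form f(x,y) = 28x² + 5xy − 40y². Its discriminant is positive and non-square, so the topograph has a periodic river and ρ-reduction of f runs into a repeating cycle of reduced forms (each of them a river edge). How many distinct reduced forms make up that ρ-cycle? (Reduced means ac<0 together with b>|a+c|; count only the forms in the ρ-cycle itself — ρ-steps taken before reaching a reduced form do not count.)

D = 4505, ⌊√D⌋ = 67
descent: ρ → (-40,-5,28)
descent: ρ → (28,61,-7)  [lands on river]
river: ρ → (-7,65,10)
river: ρ → (10,55,-37)
river: ρ → (-37,19,28)
river: ρ → (28,37,-28)
river: ρ → (-28,19,37)
river: ρ → (37,55,-10)
river: ρ → (-10,65,7)
river: ρ → (7,61,-28)
river: ρ → (-28,51,17)
river: ρ → (17,51,-28)
river: ρ → (-28,61,7)
river: ρ → (7,65,-10)
river: ρ → (-10,55,37)
river: ρ → (37,19,-28)
river: ρ → (-28,37,28)
river: ρ → (28,19,-37)
river: ρ → (-37,55,10)
river: ρ → (10,65,-7)
river: ρ → (-7,61,28)
river: ρ → (28,51,-17)
river: ρ → (-17,51,28)
ρ-cycle length = 22 (tail of 2 descent steps not counted)

22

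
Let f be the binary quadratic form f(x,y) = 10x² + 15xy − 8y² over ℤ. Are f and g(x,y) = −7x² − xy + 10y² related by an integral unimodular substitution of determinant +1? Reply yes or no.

D₁ = 545, D₂ = 281
discriminants differ ⇒ not SL₂(ℤ)-equivalent

no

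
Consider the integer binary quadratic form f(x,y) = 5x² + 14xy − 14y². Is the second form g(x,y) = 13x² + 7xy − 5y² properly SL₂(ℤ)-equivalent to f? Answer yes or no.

D₁ = 476, D₂ = 309
discriminants differ ⇒ not SL₂(ℤ)-equivalent

no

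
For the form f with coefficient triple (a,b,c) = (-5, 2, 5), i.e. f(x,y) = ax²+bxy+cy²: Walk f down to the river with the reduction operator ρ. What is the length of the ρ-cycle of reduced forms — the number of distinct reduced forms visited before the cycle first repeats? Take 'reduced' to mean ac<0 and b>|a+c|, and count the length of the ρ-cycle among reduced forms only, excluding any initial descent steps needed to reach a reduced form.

D = 104, ⌊√D⌋ = 10
river: ρ → (5,8,-2)
river: ρ → (-2,8,5)
river: ρ → (5,2,-5)
river: ρ → (-5,8,2)
river: ρ → (2,8,-5)
river: ρ → (-5,2,5)
ρ-cycle length = 6 (tail of 0 descent steps not counted)

6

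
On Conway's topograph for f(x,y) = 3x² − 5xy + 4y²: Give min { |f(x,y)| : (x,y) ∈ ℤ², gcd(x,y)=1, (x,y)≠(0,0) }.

translate: b→1 (≡-5 mod 6), so (3,-5,4)→(3,1,2)
flip: (3,1,2)→(2,-1,3)
reduced (well bottom): (2,-1,3) with a≤c, −a<b≤a
well minimum = a = 2

2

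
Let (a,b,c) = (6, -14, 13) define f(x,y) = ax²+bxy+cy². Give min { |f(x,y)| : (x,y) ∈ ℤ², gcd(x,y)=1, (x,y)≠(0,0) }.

translate: b→-2 (≡-14 mod 12), so (6,-14,13)→(6,-2,5)
flip: (6,-2,5)→(5,2,6)
reduced (well bottom): (5,2,6) with a≤c, −a<b≤a
well minimum = a = 5

5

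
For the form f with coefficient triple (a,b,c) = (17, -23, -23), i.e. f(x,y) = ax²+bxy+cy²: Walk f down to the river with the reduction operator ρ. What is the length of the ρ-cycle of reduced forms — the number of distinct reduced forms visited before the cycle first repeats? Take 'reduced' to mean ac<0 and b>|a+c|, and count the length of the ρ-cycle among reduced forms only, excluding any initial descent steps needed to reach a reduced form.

D = 2093, ⌊√D⌋ = 45
descent: ρ → (-23,23,17)  [lands on river]
river: ρ → (17,45,-1)
river: ρ → (-1,45,17)
river: ρ → (17,23,-23)
ρ-cycle length = 4 (tail of 1 descent step not counted)

4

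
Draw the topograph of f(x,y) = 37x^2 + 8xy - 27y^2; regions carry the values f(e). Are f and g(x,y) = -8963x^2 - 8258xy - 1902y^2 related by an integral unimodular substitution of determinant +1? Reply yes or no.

D₁ = 4060, D₂ = 4060
river cycle of f (length 8): (-27, 46, 18), (18, 62, -3), (-3, 58, 58), (58, 58, -3), (-3, 62, 18), (18, 46, -27), (-27, 62, 2), (2, 62, -27)
river cycle of g (length 8): (18, 62, -3), (-3, 58, 58), (58, 58, -3), (-3, 62, 18), (18, 46, -27), (-27, 62, 2), (2, 62, -27), (-27, 46, 18)
cycles coincide ⇒ equivalent

yes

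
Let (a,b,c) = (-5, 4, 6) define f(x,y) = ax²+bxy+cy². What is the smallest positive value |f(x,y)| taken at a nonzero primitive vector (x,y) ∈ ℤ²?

river: ρ → (6,8,-3)
river: ρ → (-3,10,3)
river: ρ → (3,8,-6)
river: ρ → (-6,4,5)
river: ρ → (5,6,-5)
river: ρ → (-5,4,6)
closes: descent 0, river 6
min |a| on river = 3

3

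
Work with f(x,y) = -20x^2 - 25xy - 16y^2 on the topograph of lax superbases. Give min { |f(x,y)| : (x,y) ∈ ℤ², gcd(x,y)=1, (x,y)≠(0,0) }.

translate: b→-15 (≡25 mod 40), so (20,25,16)→(20,-15,11)
flip: (20,-15,11)→(11,15,20)
translate: b→-7 (≡15 mod 22), so (11,15,20)→(11,-7,16)
reduced (well bottom): (11,-7,16) with a≤c, −a<b≤a
well minimum |f| = |-11| = 11 (negative-definite)

11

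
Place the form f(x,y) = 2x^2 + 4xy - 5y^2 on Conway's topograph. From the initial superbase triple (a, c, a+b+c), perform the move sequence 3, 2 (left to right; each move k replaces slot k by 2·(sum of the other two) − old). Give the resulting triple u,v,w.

start (2,-5,1) = (f(1,0),f(0,1),f(1,1))
replace slot 3: 2·(2+(-5)) − 1 = -7 → (2,-5,-7)
replace slot 2: 2·(2+(-7)) − (-5) = -5 → (2,-5,-7)

2,-5,-7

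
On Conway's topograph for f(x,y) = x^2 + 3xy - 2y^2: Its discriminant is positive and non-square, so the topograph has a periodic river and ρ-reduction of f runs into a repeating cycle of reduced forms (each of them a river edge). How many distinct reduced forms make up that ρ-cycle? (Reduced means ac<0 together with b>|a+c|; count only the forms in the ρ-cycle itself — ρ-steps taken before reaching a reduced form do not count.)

D = 17, ⌊√D⌋ = 4
river: ρ → (-2,1,2)
river: ρ → (2,3,-1)
river: ρ → (-1,3,2)
river: ρ → (2,1,-2)
river: ρ → (-2,3,1)
river: ρ → (1,3,-2)
ρ-cycle length = 6 (tail of 0 descent steps not counted)

6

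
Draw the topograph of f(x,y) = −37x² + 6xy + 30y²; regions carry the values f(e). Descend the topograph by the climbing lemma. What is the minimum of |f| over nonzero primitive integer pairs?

descent: ρ → (30,54,-13)  [lands on river]
river: ρ → (-13,50,38)
river: ρ → (38,26,-25)
river: ρ → (-25,24,39)
river: ρ → (39,54,-10)
river: ρ → (-10,66,3)
river: ρ → (3,66,-10)
river: ρ → (-10,54,39)
river: ρ → (39,24,-25)
river: ρ → (-25,26,38)
river: ρ → (38,50,-13)
river: ρ → (-13,54,30)
river: ρ → (30,66,-1)
river: ρ → (-1,66,30)
closes: descent 1, river 14
min |a| on river = 1

1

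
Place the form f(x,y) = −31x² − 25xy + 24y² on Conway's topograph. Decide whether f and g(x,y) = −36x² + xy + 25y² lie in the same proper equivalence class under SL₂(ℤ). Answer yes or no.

D₁ = 3601, D₂ = 3601
river cycle of f (length 14): (24, 25, -31), (-31, 37, 18), (18, 35, -33), (-33, 31, 20), (20, 49, -15), (-15, 41, 32), (32, 23, -24), (-24, 25, 31), (31, 37, -18), (-18, 35, 33), … (4 more)
river cycle of g (length 10): (25, 49, -12), (-12, 47, 29), (29, 11, -30), (-30, 49, 10), (10, 51, -25), (-25, 49, 12), (12, 47, -29), (-29, 11, 30), (30, 49, -10), (-10, 51, 25)
cycles differ ⇒ inequivalent

no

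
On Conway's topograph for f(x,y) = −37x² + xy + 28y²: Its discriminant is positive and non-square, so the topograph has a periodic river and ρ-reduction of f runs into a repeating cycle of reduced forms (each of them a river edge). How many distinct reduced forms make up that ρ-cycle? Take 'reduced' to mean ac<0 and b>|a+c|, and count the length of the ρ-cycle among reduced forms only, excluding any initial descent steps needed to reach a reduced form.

D = 4145, ⌊√D⌋ = 64
descent: ρ → (28,55,-10)  [lands on river]
river: ρ → (-10,45,53)
river: ρ → (53,61,-2)
river: ρ → (-2,63,22)
river: ρ → (22,25,-40)
river: ρ → (-40,55,7)
river: ρ → (7,57,-32)
river: ρ → (-32,7,32)
river: ρ → (32,57,-7)
river: ρ → (-7,55,40)
river: ρ → (40,25,-22)
river: ρ → (-22,63,2)
river: ρ → (2,61,-53)
river: ρ → (-53,45,10)
river: ρ → (10,55,-28)
river: ρ → (-28,57,8)
river: ρ → (8,55,-35)
river: ρ → (-35,15,28)
river: ρ → (28,41,-22)
river: ρ → (-22,47,22)
river: ρ → (22,41,-28)
river: ρ → (-28,15,35)
river: ρ → (35,55,-8)
river: ρ → (-8,57,28)
ρ-cycle length = 24 (tail of 1 descent step not counted)

24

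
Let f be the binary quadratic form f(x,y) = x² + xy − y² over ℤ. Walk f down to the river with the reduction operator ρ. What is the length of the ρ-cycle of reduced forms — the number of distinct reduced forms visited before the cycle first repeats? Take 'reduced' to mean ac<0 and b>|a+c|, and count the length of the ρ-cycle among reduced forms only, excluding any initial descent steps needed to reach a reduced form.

D = 5, ⌊√D⌋ = 2
river: ρ → (-1,1,1)
river: ρ → (1,1,-1)
ρ-cycle length = 2 (tail of 0 descent steps not counted)

2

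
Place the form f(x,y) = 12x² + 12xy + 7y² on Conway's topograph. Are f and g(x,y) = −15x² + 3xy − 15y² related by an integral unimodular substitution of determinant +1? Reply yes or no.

D₁ = -192, D₂ = -891
discriminants differ ⇒ not SL₂(ℤ)-equivalent

no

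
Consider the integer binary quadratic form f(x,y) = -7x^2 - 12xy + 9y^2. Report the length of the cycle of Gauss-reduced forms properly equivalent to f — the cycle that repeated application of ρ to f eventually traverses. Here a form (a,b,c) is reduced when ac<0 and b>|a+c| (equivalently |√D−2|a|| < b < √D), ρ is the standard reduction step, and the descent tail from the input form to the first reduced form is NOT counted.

D = 396, ⌊√D⌋ = 19
descent: ρ → (9,12,-7)  [lands on river]
river: ρ → (-7,16,5)
river: ρ → (5,14,-10)
river: ρ → (-10,6,9)
ρ-cycle length = 4 (tail of 1 descent step not counted)

4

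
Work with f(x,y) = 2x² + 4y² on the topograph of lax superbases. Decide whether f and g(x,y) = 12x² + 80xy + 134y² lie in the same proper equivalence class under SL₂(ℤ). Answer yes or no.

D₁ = -32, D₂ = -32
f: reduced (well bottom): (2,0,4) with a≤c, −a<b≤a
g: translate: b→8 (≡80 mod 24), so (12,80,134)→(12,8,2)
g: flip: (12,8,2)→(2,-8,12)
g: translate: b→0 (≡-8 mod 4), so (2,-8,12)→(2,0,4)
g: reduced (well bottom): (2,0,4) with a≤c, −a<b≤a
reduced forms (2, 0, 4) vs (2, 0, 4) ⇒ equivalent

yes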